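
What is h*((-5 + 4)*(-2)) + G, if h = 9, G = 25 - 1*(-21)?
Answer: 64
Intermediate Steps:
G = 46 (G = 25 + 21 = 46)
h*((-5 + 4)*(-2)) + G = 9*((-5 + 4)*(-2)) + 46 = 9*(-1*(-2)) + 46 = 9*2 + 46 = 18 + 46 = 64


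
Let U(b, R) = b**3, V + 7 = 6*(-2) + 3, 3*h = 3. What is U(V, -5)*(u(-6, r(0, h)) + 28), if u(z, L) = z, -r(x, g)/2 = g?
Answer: -90112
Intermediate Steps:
h = 1 (h = (1/3)*3 = 1)
r(x, g) = -2*g
V = -16 (V = -7 + (6*(-2) + 3) = -7 + (-12 + 3) = -7 - 9 = -16)
U(V, -5)*(u(-6, r(0, h)) + 28) = (-16)**3*(-6 + 28) = -4096*22 = -90112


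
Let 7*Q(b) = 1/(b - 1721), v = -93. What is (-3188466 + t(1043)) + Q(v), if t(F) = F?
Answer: -40473897255/12698 ≈ -3.1874e+6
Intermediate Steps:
Q(b) = 1/(7*(-1721 + b)) (Q(b) = 1/(7*(b - 1721)) = 1/(7*(-1721 + b)))
(-3188466 + t(1043)) + Q(v) = (-3188466 + 1043) + 1/(7*(-1721 - 93)) = -3187423 + (⅐)/(-1814) = -3187423 + (⅐)*(-1/1814) = -3187423 - 1/12698 = -40473897255/12698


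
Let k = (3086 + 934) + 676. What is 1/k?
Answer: 1/4696 ≈ 0.00021295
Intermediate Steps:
k = 4696 (k = 4020 + 676 = 4696)
1/k = 1/4696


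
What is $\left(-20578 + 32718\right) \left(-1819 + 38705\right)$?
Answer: $447796040$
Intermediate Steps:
$\left(-20578 + 32718\right) \left(-1819 + 38705\right) = 12140 \cdot 36886 = 447796040$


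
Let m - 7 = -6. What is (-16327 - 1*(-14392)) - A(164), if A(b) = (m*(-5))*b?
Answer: -1115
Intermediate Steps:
m = 1 (m = 7 - 6 = 1)
A(b) = -5*b (A(b) = (1*(-5))*b = -5*b)
(-16327 - 1*(-14392)) - A(164) = (-16327 - 1*(-14392)) - (-5)*164 = (-16327 + 14392) - 1*(-820) = -1935 + 820 = -1115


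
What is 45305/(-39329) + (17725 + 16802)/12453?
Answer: 264576406/163254679 ≈ 1.6206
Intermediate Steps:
45305/(-39329) + (17725 + 16802)/12453 = 45305*(-1/39329) + 34527*(1/12453) = -45305/39329 + 11509/4151 = 264576406/163254679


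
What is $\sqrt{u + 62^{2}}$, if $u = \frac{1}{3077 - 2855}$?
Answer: $\frac{\sqrt{189447918}}{222} \approx 62.0$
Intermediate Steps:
$u = \frac{1}{222} \approx 0.0045045$
$\sqrt{u + 62^{2}} = \sqrt{\frac{1}{222} + 62^{2}} = \sqrt{\frac{1}{222} + 3844} = \sqrt{\frac{853369}{222}} = \frac{\sqrt{189447918}}{222}$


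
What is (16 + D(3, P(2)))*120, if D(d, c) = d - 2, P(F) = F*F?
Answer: 2040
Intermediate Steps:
P(F) = F**2
D(d, c) = -2 + d
(16 + D(3, P(2)))*120 = (16 + (-2 + 3))*120 = (16 + 1)*120 = 17*120 = 2040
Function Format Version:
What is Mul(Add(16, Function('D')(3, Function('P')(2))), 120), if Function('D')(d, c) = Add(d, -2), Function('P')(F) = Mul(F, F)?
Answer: 2040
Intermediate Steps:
Function('P')(F) = Pow(F, 2)
Function('D')(d, c) = Add(-2, d)
Mul(Add(16, Function('D')(3, Function('P')(2))), 120) = Mul(Add(16, Add(-2, 3)), 120) = Mul(Add(16, 1), 120) = Mul(17, 120) = 2040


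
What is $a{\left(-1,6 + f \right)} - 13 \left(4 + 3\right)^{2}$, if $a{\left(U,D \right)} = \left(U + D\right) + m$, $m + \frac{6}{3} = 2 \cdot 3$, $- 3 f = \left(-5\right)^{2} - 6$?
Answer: $- \frac{1903}{3} \approx -634.33$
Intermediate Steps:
$f = - \frac{19}{3}$ ($f = - \frac{\left(-5\right)^{2} - 6}{3} = - \frac{25 - 6}{3} = \left(- \frac{1}{3}\right) 19 = - \frac{19}{3} \approx -6.3333$)
$m = 4$ ($m = -2 + 2 \cdot 3 = -2 + 6 = 4$)
$a{\left(U,D \right)} = 4 + D + U$ ($a{\left(U,D \right)} = \left(U + D\right) + 4 = \left(D + U\right) + 4 = 4 + D + U$)
$a{\left(-1,6 + f \right)} - 13 \left(4 + 3\right)^{2} = \left(4 + \left(6 - \frac{19}{3}\right) - 1\right) - 13 \left(4 + 3\right)^{2} = \left(4 - \frac{1}{3} - 1\right) - 13 \cdot 7^{2} = \frac{8}{3} - 637 = - \frac{1903}{3}$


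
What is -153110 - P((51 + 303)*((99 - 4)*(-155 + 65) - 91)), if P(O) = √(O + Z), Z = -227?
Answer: -153110 - I*√3059141 ≈ -1.5311e+5 - 1749.0*I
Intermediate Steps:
P(O) = √(-227 + O) (P(O) = √(O - 227) = √(-227 + O))
-153110 - P((51 + 303)*((99 - 4)*(-155 + 65) - 91)) = -153110 - √(-227 + (51 + 303)*((99 - 4)*(-155 + 65) - 91)) = -153110 - √(-227 + 354*(95*(-90) - 91)) = -153110 - √(-227 + 354*(-8550 - 91)) = -153110 - √(-227 + 354*(-8641)) = -153110 - √(-227 - 3058914) = -153110 - √(-3059141) = -153110 - I*√3059141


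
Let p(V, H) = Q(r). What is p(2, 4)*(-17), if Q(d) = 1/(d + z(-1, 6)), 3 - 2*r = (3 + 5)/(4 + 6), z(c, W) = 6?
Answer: -170/71 ≈ -2.3944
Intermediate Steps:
r = 11/10 (r = 3/2 - (3 + 5)/(2*(4 + 6)) = 3/2 - 4/10 = 3/2 - ½*⅘ = 3/2 - ⅖ = 11/10 ≈ 1.1000)
Q(d) = 1/(6 + d) (Q(d) = 1/(d + 6) = 1/(6 + d))
p(V, H) = 10/71 (p(V, H) = 1/(6 + 11/10) = 1/(71/10) = 10/71)
p(2, 4)*(-17) = (10/71)*(-17) = -170/71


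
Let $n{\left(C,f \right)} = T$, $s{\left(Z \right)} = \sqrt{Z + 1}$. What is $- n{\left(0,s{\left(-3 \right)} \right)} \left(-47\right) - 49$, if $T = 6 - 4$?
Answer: $45$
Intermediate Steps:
$T = 2$ ($T = 6 - 4 = 2$)
$s{\left(Z \right)} = \sqrt{1 + Z}$
$n{\left(C,f \right)} = 2$
$- n{\left(0,s{\left(-3 \right)} \right)} \left(-47\right) - 49 = \left(-1\right) 2 \left(-47\right) - 49 = \left(-2\right) \left(-47\right) - 49 = 94 - 49 = 45$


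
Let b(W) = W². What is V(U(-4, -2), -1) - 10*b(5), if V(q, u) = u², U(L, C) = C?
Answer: -249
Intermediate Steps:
V(U(-4, -2), -1) - 10*b(5) = (-1)² - 10*5² = 1 - 10*25 = 1 - 250 = -249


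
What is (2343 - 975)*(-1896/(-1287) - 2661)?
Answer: -520267272/143 ≈ -3.6382e+6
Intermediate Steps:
(2343 - 975)*(-1896/(-1287) - 2661) = 1368*(-1896*(-1/1287) - 2661) = 1368*(632/429 - 2661) = 1368*(-1140937/429) = -520267272/143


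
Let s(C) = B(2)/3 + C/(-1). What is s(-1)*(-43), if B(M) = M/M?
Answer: -172/3 ≈ -57.333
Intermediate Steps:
B(M) = 1
s(C) = 1/3 - C (s(C) = 1/3 + C/(-1) = 1*(1/3) + C*(-1) = 1/3 - C)
s(-1)*(-43) = (1/3 - 1*(-1))*(-43) = (1/3 + 1)*(-43) = (4/3)*(-43) = -172/3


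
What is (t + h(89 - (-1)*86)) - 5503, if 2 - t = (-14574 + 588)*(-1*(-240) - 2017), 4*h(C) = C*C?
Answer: -99403867/4 ≈ -2.4851e+7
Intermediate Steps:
h(C) = C²/4 (h(C) = (C*C)/4 = C²/4)
t = -24853120 (t = 2 - (-14574 + 588)*(-1*(-240) - 2017) = 2 - (-13986)*(240 - 2017) = 2 - (-13986)*(-1777) = 2 - 1*24853122 = 2 - 24853122 = -24853120)
(t + h(89 - (-1)*86)) - 5503 = (-24853120 + (89 - (-1)*86)²/4) - 5503 = (-24853120 + (89 - 1*(-86))²/4) - 5503 = (-24853120 + (89 + 86)²/4) - 5503 = (-24853120 + (¼)*175²) - 5503 = (-24853120 + (¼)*30625) - 5503 = (-24853120 + 30625/4) - 5503 = -99381855/4 - 5503 = -99403867/4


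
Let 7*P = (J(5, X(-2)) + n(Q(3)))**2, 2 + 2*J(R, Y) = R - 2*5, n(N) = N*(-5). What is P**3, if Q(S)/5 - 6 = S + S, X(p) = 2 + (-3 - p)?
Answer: 50018670786022849/21952 ≈ 2.2785e+12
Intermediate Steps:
X(p) = -1 - p
Q(S) = 30 + 10*S (Q(S) = 30 + 5*(S + S) = 30 + 5*(2*S) = 30 + 10*S)
n(N) = -5*N
J(R, Y) = -6 + R/2 (J(R, Y) = -1 + (R - 2*5)/2 = -1 + (R - 10)/2 = -1 + (-10 + R)/2 = -1 + (-5 + R/2) = -6 + R/2)
P = 368449/28 (P = ((-6 + (1/2)*5) - 5*(30 + 10*3))**2/7 = ((-6 + 5/2) - 5*(30 + 30))**2/7 = (-7/2 - 5*60)**2/7 = (-7/2 - 300)**2/7 = (-607/2)**2/7 = (1/7)*(368449/4) = 368449/28 ≈ 13159.)
P**3 = (368449/28)**3 = 50018670786022849/21952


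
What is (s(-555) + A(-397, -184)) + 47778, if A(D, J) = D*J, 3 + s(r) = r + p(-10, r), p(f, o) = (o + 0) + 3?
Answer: 119716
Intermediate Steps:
p(f, o) = 3 + o (p(f, o) = o + 3 = 3 + o)
s(r) = 2*r (s(r) = -3 + (r + (3 + r)) = -3 + (3 + 2*r) = 2*r)
(s(-555) + A(-397, -184)) + 47778 = (2*(-555) - 397*(-184)) + 47778 = (-1110 + 73048) + 47778 = 71938 + 47778 = 119716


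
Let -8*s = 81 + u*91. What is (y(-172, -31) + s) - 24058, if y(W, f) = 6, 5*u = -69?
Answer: -478103/20 ≈ -23905.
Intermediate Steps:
u = -69/5 (u = (⅕)*(-69) = -69/5 ≈ -13.800)
s = 2937/20 (s = -(81 - 69/5*91)/8 = -(81 - 6279/5)/8 = -⅛*(-5874/5) = 2937/20 ≈ 146.85)
(y(-172, -31) + s) - 24058 = (6 + 2937/20) - 24058 = 3057/20 - 24058 = -478103/20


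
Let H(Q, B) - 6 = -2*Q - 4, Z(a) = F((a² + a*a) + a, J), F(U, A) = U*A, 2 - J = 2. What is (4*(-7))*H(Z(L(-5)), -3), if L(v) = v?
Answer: -56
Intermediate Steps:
J = 0 (J = 2 - 1*2 = 2 - 2 = 0)
F(U, A) = A*U
Z(a) = 0 (Z(a) = 0*((a² + a*a) + a) = 0*((a² + a²) + a) = 0*(2*a² + a) = 0*(a + 2*a²) = 0)
H(Q, B) = 2 - 2*Q (H(Q, B) = 6 + (-2*Q - 4) = 6 + (-4 - 2*Q) = 2 - 2*Q)
(4*(-7))*H(Z(L(-5)), -3) = (4*(-7))*(2 - 2*0) = -28*(2 + 0) = -28*2 = -56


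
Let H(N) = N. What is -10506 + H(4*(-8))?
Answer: -10538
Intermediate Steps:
-10506 + H(4*(-8)) = -10506 + 4*(-8) = -10506 - 32 = -10538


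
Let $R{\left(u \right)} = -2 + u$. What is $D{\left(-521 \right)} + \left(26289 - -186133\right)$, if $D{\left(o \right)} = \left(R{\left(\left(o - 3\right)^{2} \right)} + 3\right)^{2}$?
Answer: $75392741351$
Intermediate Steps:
$D{\left(o \right)} = \left(1 + \left(-3 + o\right)^{2}\right)^{2}$ ($D{\left(o \right)} = \left(\left(-2 + \left(o - 3\right)^{2}\right) + 3\right)^{2} = \left(\left(-2 + \left(-3 + o\right)^{2}\right) + 3\right)^{2} = \left(1 + \left(-3 + o\right)^{2}\right)^{2}$)
$D{\left(-521 \right)} + \left(26289 - -186133\right) = \left(1 + \left(-3 - 521\right)^{2}\right)^{2} + \left(26289 - -186133\right) = \left(1 + \left(-524\right)^{2}\right)^{2} + \left(26289 + 186133\right) = \left(1 + 274576\right)^{2} + 212422 = 274577^{2} + 212422 = 75392528929 + 212422 = 75392741351$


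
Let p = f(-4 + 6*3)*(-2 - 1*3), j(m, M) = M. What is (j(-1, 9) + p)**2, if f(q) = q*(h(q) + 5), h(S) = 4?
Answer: 385641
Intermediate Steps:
f(q) = 9*q (f(q) = q*(4 + 5) = q*9 = 9*q)
p = -630 (p = (9*(-4 + 6*3))*(-2 - 1*3) = (9*(-4 + 18))*(-2 - 3) = (9*14)*(-5) = 126*(-5) = -630)
(j(-1, 9) + p)**2 = (9 - 630)**2 = (-621)**2 = 385641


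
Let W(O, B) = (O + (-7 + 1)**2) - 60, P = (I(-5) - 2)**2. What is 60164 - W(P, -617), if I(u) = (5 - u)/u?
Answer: 60172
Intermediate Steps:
I(u) = (5 - u)/u
P = 16 (P = ((5 - 1*(-5))/(-5) - 2)**2 = (-(5 + 5)/5 - 2)**2 = (-1/5*10 - 2)**2 = (-2 - 2)**2 = (-4)**2 = 16)
W(O, B) = -24 + O (W(O, B) = (O + (-6)**2) - 60 = (O + 36) - 60 = (36 + O) - 60 = -24 + O)
60164 - W(P, -617) = 60164 - (-24 + 16) = 60164 - 1*(-8) = 60164 + 8 = 60172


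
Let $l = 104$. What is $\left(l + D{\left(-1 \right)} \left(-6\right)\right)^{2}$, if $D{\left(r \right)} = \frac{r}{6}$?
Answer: $11025$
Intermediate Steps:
$D{\left(r \right)} = \frac{r}{6}$ ($D{\left(r \right)} = r \frac{1}{6} = \frac{r}{6}$)
$\left(l + D{\left(-1 \right)} \left(-6\right)\right)^{2} = \left(104 + \frac{1}{6} \left(-1\right) \left(-6\right)\right)^{2} = \left(104 - -1\right)^{2} = \left(104 + 1\right)^{2} = 105^{2} = 11025$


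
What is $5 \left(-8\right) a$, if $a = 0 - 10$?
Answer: $400$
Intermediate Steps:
$a = -10$
$5 \left(-8\right) a = 5 \left(-8\right) \left(-10\right) = \left(-40\right) \left(-10\right) = 400$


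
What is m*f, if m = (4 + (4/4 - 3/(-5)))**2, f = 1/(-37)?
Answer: -784/925 ≈ -0.84757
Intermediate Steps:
f = -1/37 ≈ -0.027027
m = 784/25 (m = (4 + (4*(1/4) - 3*(-1/5)))**2 = (4 + (1 + 3/5))**2 = (4 + 8/5)**2 = (28/5)**2 = 784/25 ≈ 31.360)
m*f = (784/25)*(-1/37) = -784/925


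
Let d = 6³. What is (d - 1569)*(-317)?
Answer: 428901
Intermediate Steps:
d = 216
(d - 1569)*(-317) = (216 - 1569)*(-317) = -1353*(-317) = 428901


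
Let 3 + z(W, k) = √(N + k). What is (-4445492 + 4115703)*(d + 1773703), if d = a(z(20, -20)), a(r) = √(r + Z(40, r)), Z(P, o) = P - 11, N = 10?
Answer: -584947738667 - 329789*√(26 + I*√10) ≈ -5.8495e+11 - 1.0208e+5*I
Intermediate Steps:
Z(P, o) = -11 + P
z(W, k) = -3 + √(10 + k)
a(r) = √(29 + r) (a(r) = √(r + (-11 + 40)) = √(r + 29) = √(29 + r))
d = √(26 + I*√10) (d = √(29 + (-3 + √(10 - 20))) = √(29 + (-3 + √(-10))) = √(29 + (-3 + I*√10)) = √(26 + I*√10) ≈ 5.1084 + 0.30952*I)
(-4445492 + 4115703)*(d + 1773703) = (-4445492 + 4115703)*(√(26 + I*√10) + 1773703) = -329789*(1773703 + √(26 + I*√10)) = -584947738667 - 329789*√(26 + I*√10)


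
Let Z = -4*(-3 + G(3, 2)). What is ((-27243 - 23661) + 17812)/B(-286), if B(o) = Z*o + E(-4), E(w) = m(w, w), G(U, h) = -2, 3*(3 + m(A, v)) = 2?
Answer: 99276/17167 ≈ 5.7830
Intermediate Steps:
m(A, v) = -7/3 (m(A, v) = -3 + (⅓)*2 = -3 + ⅔ = -7/3)
Z = 20 (Z = -4*(-3 - 2) = -4*(-5) = 20)
E(w) = -7/3
B(o) = -7/3 + 20*o (B(o) = 20*o - 7/3 = -7/3 + 20*o)
((-27243 - 23661) + 17812)/B(-286) = ((-27243 - 23661) + 17812)/(-7/3 + 20*(-286)) = (-50904 + 17812)/(-7/3 - 5720) = -33092/(-17167/3) = -33092*(-3/17167) = 99276/17167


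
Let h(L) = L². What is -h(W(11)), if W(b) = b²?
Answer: -14641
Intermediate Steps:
-h(W(11)) = -(11²)² = -1*121² = -1*14641 = -14641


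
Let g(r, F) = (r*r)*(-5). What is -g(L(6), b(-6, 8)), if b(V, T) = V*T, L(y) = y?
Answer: 180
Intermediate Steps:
b(V, T) = T*V
g(r, F) = -5*r**2 (g(r, F) = r**2*(-5) = -5*r**2)
-g(L(6), b(-6, 8)) = -(-5)*6**2 = -(-5)*36 = -1*(-180) = 180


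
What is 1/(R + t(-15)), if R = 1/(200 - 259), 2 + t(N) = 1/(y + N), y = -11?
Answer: -1534/3153 ≈ -0.48652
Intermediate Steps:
t(N) = -2 + 1/(-11 + N)
R = -1/59 (R = 1/(-59) = -1/59 ≈ -0.016949)
1/(R + t(-15)) = 1/(-1/59 + (23 - 2*(-15))/(-11 - 15)) = 1/(-1/59 + (23 + 30)/(-26)) = 1/(-1/59 - 1/26*53) = 1/(-1/59 - 53/26) = 1/(-3153/1534) = -1534/3153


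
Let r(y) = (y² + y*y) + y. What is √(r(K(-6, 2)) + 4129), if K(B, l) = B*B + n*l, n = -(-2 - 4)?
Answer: √8785 ≈ 93.728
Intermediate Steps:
n = 6 (n = -1*(-6) = 6)
K(B, l) = B² + 6*l (K(B, l) = B*B + 6*l = B² + 6*l)
r(y) = y + 2*y² (r(y) = (y² + y²) + y = 2*y² + y = y + 2*y²)
√(r(K(-6, 2)) + 4129) = √(((-6)² + 6*2)*(1 + 2*((-6)² + 6*2)) + 4129) = √((36 + 12)*(1 + 2*(36 + 12)) + 4129) = √(48*(1 + 2*48) + 4129) = √(48*(1 + 96) + 4129) = √(48*97 + 4129) = √(4656 + 4129) = √8785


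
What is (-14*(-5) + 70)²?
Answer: 19600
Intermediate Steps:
(-14*(-5) + 70)² = (70 + 70)² = 140² = 19600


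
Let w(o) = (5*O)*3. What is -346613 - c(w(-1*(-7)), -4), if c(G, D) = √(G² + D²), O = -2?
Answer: -346613 - 2*√229 ≈ -3.4664e+5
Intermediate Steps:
w(o) = -30 (w(o) = (5*(-2))*3 = -10*3 = -30)
c(G, D) = √(D² + G²)
-346613 - c(w(-1*(-7)), -4) = -346613 - √((-4)² + (-30)²) = -346613 - √(16 + 900) = -346613 - √916 = -346613 - 2*√229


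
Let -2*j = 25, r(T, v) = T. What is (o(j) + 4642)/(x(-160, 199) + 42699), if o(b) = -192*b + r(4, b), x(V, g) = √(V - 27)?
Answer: 150428577/911602394 - 3523*I*√187/911602394 ≈ 0.16502 - 5.2848e-5*I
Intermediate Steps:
x(V, g) = √(-27 + V)
j = -25/2 (j = -½*25 = -25/2 ≈ -12.500)
o(b) = 4 - 192*b (o(b) = -192*b + 4 = 4 - 192*b)
(o(j) + 4642)/(x(-160, 199) + 42699) = ((4 - 192*(-25/2)) + 4642)/(√(-27 - 160) + 42699) = ((4 + 2400) + 4642)/(√(-187) + 42699) = (2404 + 4642)/(I*√187 + 42699) = 7046/(42699 + I*√187)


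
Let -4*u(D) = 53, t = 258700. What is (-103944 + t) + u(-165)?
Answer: 618971/4 ≈ 1.5474e+5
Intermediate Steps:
u(D) = -53/4 (u(D) = -¼*53 = -53/4)
(-103944 + t) + u(-165) = (-103944 + 258700) - 53/4 = 154756 - 53/4 = 618971/4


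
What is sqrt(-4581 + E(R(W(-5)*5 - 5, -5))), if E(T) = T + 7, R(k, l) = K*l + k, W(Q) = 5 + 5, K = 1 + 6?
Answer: 2*I*sqrt(1141) ≈ 67.557*I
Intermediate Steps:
K = 7
W(Q) = 10
R(k, l) = k + 7*l (R(k, l) = 7*l + k = k + 7*l)
E(T) = 7 + T
sqrt(-4581 + E(R(W(-5)*5 - 5, -5))) = sqrt(-4581 + (7 + ((10*5 - 5) + 7*(-5)))) = sqrt(-4581 + (7 + ((50 - 5) - 35))) = sqrt(-4581 + (7 + (45 - 35))) = sqrt(-4581 + (7 + 10)) = sqrt(-4581 + 17) = sqrt(-4564) = 2*I*sqrt(1141)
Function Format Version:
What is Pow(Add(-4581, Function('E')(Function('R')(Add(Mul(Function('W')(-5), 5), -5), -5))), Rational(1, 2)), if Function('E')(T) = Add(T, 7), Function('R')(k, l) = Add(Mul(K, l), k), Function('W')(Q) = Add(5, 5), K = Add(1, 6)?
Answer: Mul(2, I, Pow(1141, Rational(1, 2))) ≈ Mul(67.557, I)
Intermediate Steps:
K = 7
Function('W')(Q) = 10
Function('R')(k, l) = Add(k, Mul(7, l)) (Function('R')(k, l) = Add(Mul(7, l), k) = Add(k, Mul(7, l)))
Function('E')(T) = Add(7, T)
Pow(Add(-4581, Function('E')(Function('R')(Add(Mul(Function('W')(-5), 5), -5), -5))), Rational(1, 2)) = Pow(Add(-4581, Add(7, Add(Add(Mul(10, 5), -5), Mul(7, -5)))), Rational(1, 2)) = Pow(Add(-4581, Add(7, Add(Add(50, -5), -35))), Rational(1, 2)) = Pow(Add(-4581, Add(7, Add(45, -35))), Rational(1, 2)) = Pow(Add(-4581, Add(7, 10)), Rational(1, 2)) = Pow(Add(-4581, 17), Rational(1, 2)) = Pow(-4564, Rational(1, 2)) = Mul(2, I, Pow(1141, Rational(1, 2)))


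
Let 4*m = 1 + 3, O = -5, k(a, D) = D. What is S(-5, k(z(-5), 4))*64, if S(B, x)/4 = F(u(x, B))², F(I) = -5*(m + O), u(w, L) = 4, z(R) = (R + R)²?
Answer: 102400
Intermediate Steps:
z(R) = 4*R² (z(R) = (2*R)² = 4*R²)
m = 1 (m = (1 + 3)/4 = (¼)*4 = 1)
F(I) = 20 (F(I) = -5*(1 - 5) = -5*(-4) = 20)
S(B, x) = 1600 (S(B, x) = 4*20² = 4*400 = 1600)
S(-5, k(z(-5), 4))*64 = 1600*64 = 102400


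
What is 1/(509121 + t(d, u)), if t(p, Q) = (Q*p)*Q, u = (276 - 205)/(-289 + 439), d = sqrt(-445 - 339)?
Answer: 16108906640625/8201382659026812994 - 198489375*I/8201382659026812994 ≈ 1.9642e-6 - 2.4202e-11*I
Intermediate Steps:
d = 28*I (d = sqrt(-784) = 28*I ≈ 28.0*I)
u = 71/150 ≈ 0.47333
t(p, Q) = p*Q**2
1/(509121 + t(d, u)) = 1/(509121 + (28*I)*(71/150)**2) = 1/(509121 + (28*I)*(5041/22500)) = 1/(509121 + 35287*I/5625) = 31640625*(509121 - 35287*I/5625)/8201382659026812994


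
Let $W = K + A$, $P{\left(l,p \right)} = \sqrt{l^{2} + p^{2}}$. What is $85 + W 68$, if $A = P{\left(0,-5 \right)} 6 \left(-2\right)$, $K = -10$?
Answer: $-4675$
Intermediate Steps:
$A = -60$ ($A = \sqrt{0^{2} + \left(-5\right)^{2}} \cdot 6 \left(-2\right) = \sqrt{0 + 25} \cdot 6 \left(-2\right) = \sqrt{25} \cdot 6 \left(-2\right) = 5 \cdot 6 \left(-2\right) = 30 \left(-2\right) = -60$)
$W = -70$ ($W = -10 - 60 = -70$)
$85 + W 68 = 85 - 4760 = -4675$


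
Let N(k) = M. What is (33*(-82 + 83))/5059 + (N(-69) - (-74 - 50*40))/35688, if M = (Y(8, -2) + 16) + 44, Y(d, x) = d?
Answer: 2002347/30090932 ≈ 0.066543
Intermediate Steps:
M = 68 (M = (8 + 16) + 44 = 24 + 44 = 68)
N(k) = 68
(33*(-82 + 83))/5059 + (N(-69) - (-74 - 50*40))/35688 = (33*(-82 + 83))/5059 + (68 - (-74 - 50*40))/35688 = (33*1)*(1/5059) + (68 - (-74 - 2000))*(1/35688) = 33*(1/5059) + (68 - 1*(-2074))*(1/35688) = 33/5059 + (68 + 2074)*(1/35688) = 33/5059 + 2142*(1/35688) = 33/5059 + 357/5948 = 2002347/30090932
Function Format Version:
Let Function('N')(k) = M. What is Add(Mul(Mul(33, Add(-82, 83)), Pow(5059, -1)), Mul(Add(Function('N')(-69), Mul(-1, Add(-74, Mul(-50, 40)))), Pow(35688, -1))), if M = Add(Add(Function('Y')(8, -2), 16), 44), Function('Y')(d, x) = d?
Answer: Rational(2002347, 30090932) ≈ 0.066543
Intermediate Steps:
M = 68 (M = Add(Add(8, 16), 44) = Add(24, 44) = 68)
Function('N')(k) = 68
Add(Mul(Mul(33, Add(-82, 83)), Pow(5059, -1)), Mul(Add(Function('N')(-69), Mul(-1, Add(-74, Mul(-50, 40)))), Pow(35688, -1))) = Add(Mul(Mul(33, Add(-82, 83)), Pow(5059, -1)), Mul(Add(68, Mul(-1, Add(-74, Mul(-50, 40)))), Pow(35688, -1))) = Add(Mul(Mul(33, 1), Rational(1, 5059)), Mul(Add(68, Mul(-1, Add(-74, -2000))), Rational(1, 35688))) = Add(Mul(33, Rational(1, 5059)), Mul(Add(68, Mul(-1, -2074)), Rational(1, 35688))) = Add(Rational(33, 5059), Mul(Add(68, 2074), Rational(1, 35688))) = Add(Rational(33, 5059), Mul(2142, Rational(1, 35688))) = Add(Rational(33, 5059), Rational(357, 5948)) = Rational(2002347, 30090932)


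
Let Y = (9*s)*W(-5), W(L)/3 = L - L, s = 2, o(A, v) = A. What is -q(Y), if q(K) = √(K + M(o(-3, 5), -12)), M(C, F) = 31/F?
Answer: -I*√93/6 ≈ -1.6073*I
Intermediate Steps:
W(L) = 0 (W(L) = 3*(L - L) = 3*0 = 0)
Y = 0 (Y = (9*2)*0 = 18*0 = 0)
q(K) = √(-31/12 + K) (q(K) = √(K + 31/(-12)) = √(K + 31*(-1/12)) = √(K - 31/12) = √(-31/12 + K))
-q(Y) = -√(-93 + 36*0)/6 = -√(-93 + 0)/6 = -√(-93)/6 = -I*√93/6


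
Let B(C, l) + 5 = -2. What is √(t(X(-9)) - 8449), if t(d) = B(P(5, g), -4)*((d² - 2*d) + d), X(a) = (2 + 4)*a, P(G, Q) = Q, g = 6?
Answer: I*√29239 ≈ 170.99*I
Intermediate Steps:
B(C, l) = -7 (B(C, l) = -5 - 2 = -7)
X(a) = 6*a
t(d) = -7*d² + 7*d (t(d) = -7*((d² - 2*d) + d) = -7*(d² - d) = -7*d² + 7*d)
√(t(X(-9)) - 8449) = √(7*(6*(-9))*(1 - 6*(-9)) - 8449) = √(7*(-54)*(1 - 1*(-54)) - 8449) = √(7*(-54)*(1 + 54) - 8449) = √(7*(-54)*55 - 8449) = √(-20790 - 8449) = √(-29239) = I*√29239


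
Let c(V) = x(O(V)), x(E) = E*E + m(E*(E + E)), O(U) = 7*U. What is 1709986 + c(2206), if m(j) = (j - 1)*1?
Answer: 717076077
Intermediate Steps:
m(j) = -1 + j (m(j) = (-1 + j)*1 = -1 + j)
x(E) = -1 + 3*E² (x(E) = E*E + (-1 + E*(E + E)) = E² + (-1 + E*(2*E)) = E² + (-1 + 2*E²) = -1 + 3*E²)
c(V) = -1 + 147*V² (c(V) = -1 + 3*(7*V)² = -1 + 3*(49*V²) = -1 + 147*V²)
1709986 + c(2206) = 1709986 + (-1 + 147*2206²) = 1709986 + (-1 + 147*4866436) = 1709986 + (-1 + 715366092) = 1709986 + 715366091 = 717076077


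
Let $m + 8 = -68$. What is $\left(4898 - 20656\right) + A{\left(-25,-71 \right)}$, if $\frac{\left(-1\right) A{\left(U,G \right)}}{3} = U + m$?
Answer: $-15455$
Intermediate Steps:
$m = -76$ ($m = -8 - 68 = -76$)
$A{\left(U,G \right)} = 228 - 3 U$ ($A{\left(U,G \right)} = - 3 \left(U - 76\right) = - 3 \left(-76 + U\right) = 228 - 3 U$)
$\left(4898 - 20656\right) + A{\left(-25,-71 \right)} = \left(4898 - 20656\right) + \left(228 - -75\right) = -15758 + \left(228 + 75\right) = -15758 + 303 = -15455$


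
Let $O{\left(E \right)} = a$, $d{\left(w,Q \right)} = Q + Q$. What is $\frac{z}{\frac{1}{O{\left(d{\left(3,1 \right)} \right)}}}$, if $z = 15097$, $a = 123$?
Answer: $1856931$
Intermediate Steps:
$d{\left(w,Q \right)} = 2 Q$
$O{\left(E \right)} = 123$
$\frac{z}{\frac{1}{O{\left(d{\left(3,1 \right)} \right)}}} = \frac{15097}{\frac{1}{123}} = 15097 \frac{1}{\frac{1}{123}} = 15097 \cdot 123 = 1856931$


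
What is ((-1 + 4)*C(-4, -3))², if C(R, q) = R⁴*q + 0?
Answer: 5308416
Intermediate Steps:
C(R, q) = q*R⁴ (C(R, q) = q*R⁴ + 0 = q*R⁴)
((-1 + 4)*C(-4, -3))² = ((-1 + 4)*(-3*(-4)⁴))² = (3*(-3*256))² = (3*(-768))² = (-2304)² = 5308416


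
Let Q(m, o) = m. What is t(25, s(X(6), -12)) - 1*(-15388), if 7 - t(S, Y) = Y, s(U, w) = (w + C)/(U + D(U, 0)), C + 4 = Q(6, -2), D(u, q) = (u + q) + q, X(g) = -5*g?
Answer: 92369/6 ≈ 15395.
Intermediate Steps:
D(u, q) = u + 2*q (D(u, q) = (q + u) + q = u + 2*q)
C = 2 (C = -4 + 6 = 2)
s(U, w) = (2 + w)/(2*U) (s(U, w) = (w + 2)/(U + (U + 2*0)) = (2 + w)/(U + (U + 0)) = (2 + w)/(U + U) = (2 + w)/((2*U)) = (2 + w)*(1/(2*U)) = (2 + w)/(2*U))
t(S, Y) = 7 - Y
t(25, s(X(6), -12)) - 1*(-15388) = (7 - (2 - 12)/(2*((-5*6)))) - 1*(-15388) = (7 - (-10)/(2*(-30))) + 15388 = (7 - (-1)*(-10)/(2*30)) + 15388 = (7 - 1*1/6) + 15388 = (7 - 1/6) + 15388 = 41/6 + 15388 = 92369/6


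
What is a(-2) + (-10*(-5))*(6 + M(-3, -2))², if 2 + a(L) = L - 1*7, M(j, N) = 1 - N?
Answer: 4039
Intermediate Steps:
a(L) = -9 + L (a(L) = -2 + (L - 1*7) = -2 + (L - 7) = -2 + (-7 + L) = -9 + L)
a(-2) + (-10*(-5))*(6 + M(-3, -2))² = (-9 - 2) + (-10*(-5))*(6 + (1 - 1*(-2)))² = -11 + 50*(6 + (1 + 2))² = -11 + 50*(6 + 3)² = -11 + 50*9² = -11 + 50*81 = -11 + 4050 = 4039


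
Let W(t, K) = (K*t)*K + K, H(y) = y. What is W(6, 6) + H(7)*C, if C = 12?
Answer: 306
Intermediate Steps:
W(t, K) = K + t*K² (W(t, K) = t*K² + K = K + t*K²)
W(6, 6) + H(7)*C = 6*(1 + 6*6) + 7*12 = 6*(1 + 36) + 84 = 6*37 + 84 = 222 + 84 = 306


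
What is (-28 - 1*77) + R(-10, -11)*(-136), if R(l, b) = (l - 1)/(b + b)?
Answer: -173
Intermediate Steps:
R(l, b) = (-1 + l)/(2*b) (R(l, b) = (-1 + l)/((2*b)) = (-1 + l)*(1/(2*b)) = (-1 + l)/(2*b))
(-28 - 1*77) + R(-10, -11)*(-136) = (-28 - 1*77) + ((½)*(-1 - 10)/(-11))*(-136) = (-28 - 77) + ((½)*(-1/11)*(-11))*(-136) = -105 + (½)*(-136) = -105 - 68 = -173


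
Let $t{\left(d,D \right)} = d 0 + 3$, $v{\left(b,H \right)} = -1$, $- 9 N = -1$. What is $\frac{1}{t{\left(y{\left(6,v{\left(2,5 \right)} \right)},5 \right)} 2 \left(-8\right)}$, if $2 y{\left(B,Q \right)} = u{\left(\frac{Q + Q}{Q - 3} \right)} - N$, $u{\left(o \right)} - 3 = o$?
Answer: $- \frac{1}{48} \approx -0.020833$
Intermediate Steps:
$u{\left(o \right)} = 3 + o$
$N = \frac{1}{9}$ ($N = \left(- \frac{1}{9}\right) \left(-1\right) = \frac{1}{9} \approx 0.11111$)
$y{\left(B,Q \right)} = \frac{13}{9} + \frac{Q}{-3 + Q}$ ($y{\left(B,Q \right)} = \frac{\left(3 + \frac{Q + Q}{Q - 3}\right) - \frac{1}{9}}{2} = \frac{\left(3 + \frac{2 Q}{-3 + Q}\right) - \frac{1}{9}}{2} = \frac{\frac{26}{9} + \frac{2 Q}{-3 + Q}}{2} = \frac{13}{9} + \frac{Q}{-3 + Q}$)
$t{\left(d,D \right)} = 3$ ($t{\left(d,D \right)} = 0 + 3 = 3$)
$\frac{1}{t{\left(y{\left(6,v{\left(2,5 \right)} \right)},5 \right)} 2 \left(-8\right)} = \frac{1}{3 \cdot 2 \left(-8\right)} = \frac{1}{6 \left(-8\right)} = \frac{1}{-48} = - \frac{1}{48}$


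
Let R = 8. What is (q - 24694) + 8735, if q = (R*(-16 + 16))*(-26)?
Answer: -15959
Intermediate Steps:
q = 0 (q = (8*(-16 + 16))*(-26) = (8*0)*(-26) = 0*(-26) = 0)
(q - 24694) + 8735 = (0 - 24694) + 8735 = -24694 + 8735 = -15959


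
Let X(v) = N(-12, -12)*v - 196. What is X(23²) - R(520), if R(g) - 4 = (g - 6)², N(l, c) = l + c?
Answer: -277092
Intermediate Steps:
N(l, c) = c + l
X(v) = -196 - 24*v (X(v) = (-12 - 12)*v - 196 = -24*v - 196 = -196 - 24*v)
R(g) = 4 + (-6 + g)² (R(g) = 4 + (g - 6)² = 4 + (-6 + g)²)
X(23²) - R(520) = (-196 - 24*23²) - (4 + (-6 + 520)²) = (-196 - 24*529) - (4 + 514²) = (-196 - 12696) - (4 + 264196) = -12892 - 1*264200 = -12892 - 264200 = -277092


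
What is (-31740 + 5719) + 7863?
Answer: -18158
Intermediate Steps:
(-31740 + 5719) + 7863 = -26021 + 7863 = -18158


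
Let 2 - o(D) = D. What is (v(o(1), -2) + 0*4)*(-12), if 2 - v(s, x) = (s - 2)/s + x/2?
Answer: -48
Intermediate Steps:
o(D) = 2 - D
v(s, x) = 2 - x/2 - (-2 + s)/s (v(s, x) = 2 - ((s - 2)/s + x/2) = 2 - ((-2 + s)/s + x*(½)) = 2 - ((-2 + s)/s + x/2) = 2 - (x/2 + (-2 + s)/s) = 2 + (-x/2 - (-2 + s)/s) = 2 - x/2 - (-2 + s)/s)
(v(o(1), -2) + 0*4)*(-12) = ((1 + 2/(2 - 1*1) - ½*(-2)) + 0*4)*(-12) = ((1 + 2/(2 - 1) + 1) + 0)*(-12) = ((1 + 2/1 + 1) + 0)*(-12) = ((1 + 2*1 + 1) + 0)*(-12) = ((1 + 2 + 1) + 0)*(-12) = (4 + 0)*(-12) = 4*(-12) = -48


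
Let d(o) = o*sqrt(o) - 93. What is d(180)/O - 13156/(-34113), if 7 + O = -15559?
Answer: 207958805/531002958 - 540*sqrt(5)/7783 ≈ 0.23649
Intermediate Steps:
O = -15566 (O = -7 - 15559 = -15566)
d(o) = -93 + o**(3/2) (d(o) = o**(3/2) - 93 = -93 + o**(3/2))
d(180)/O - 13156/(-34113) = (-93 + 180**(3/2))/(-15566) - 13156/(-34113) = (-93 + 1080*sqrt(5))*(-1/15566) - 13156*(-1/34113) = (93/15566 - 540*sqrt(5)/7783) + 13156/34113 = 207958805/531002958 - 540*sqrt(5)/7783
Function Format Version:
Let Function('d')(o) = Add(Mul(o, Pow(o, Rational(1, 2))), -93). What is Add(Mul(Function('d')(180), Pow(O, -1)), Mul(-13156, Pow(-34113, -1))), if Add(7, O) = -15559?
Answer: Add(Rational(207958805, 531002958), Mul(Rational(-540, 7783), Pow(5, Rational(1, 2)))) ≈ 0.23649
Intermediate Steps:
O = -15566 (O = Add(-7, -15559) = -15566)
Function('d')(o) = Add(-93, Pow(o, Rational(3, 2))) (Function('d')(o) = Add(Pow(o, Rational(3, 2)), -93) = Add(-93, Pow(o, Rational(3, 2))))
Add(Mul(Function('d')(180), Pow(O, -1)), Mul(-13156, Pow(-34113, -1))) = Add(Mul(Add(-93, Pow(180, Rational(3, 2))), Pow(-15566, -1)), Mul(-13156, Pow(-34113, -1))) = Add(Mul(Add(-93, Mul(1080, Pow(5, Rational(1, 2)))), Rational(-1, 15566)), Mul(-13156, Rational(-1, 34113))) = Add(Add(Rational(93, 15566), Mul(Rational(-540, 7783), Pow(5, Rational(1, 2)))), Rational(13156, 34113)) = Add(Rational(207958805, 531002958), Mul(Rational(-540, 7783), Pow(5, Rational(1, 2))))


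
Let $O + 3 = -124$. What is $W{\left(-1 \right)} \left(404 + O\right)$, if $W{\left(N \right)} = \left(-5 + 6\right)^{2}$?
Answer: $277$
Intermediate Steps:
$W{\left(N \right)} = 1$ ($W{\left(N \right)} = 1^{2} = 1$)
$O = -127$ ($O = -3 - 124 = -127$)
$W{\left(-1 \right)} \left(404 + O\right) = 1 \left(404 - 127\right) = 1 \cdot 277 = 277$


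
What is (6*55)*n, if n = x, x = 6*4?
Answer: 7920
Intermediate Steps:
x = 24
n = 24
(6*55)*n = (6*55)*24 = 330*24 = 7920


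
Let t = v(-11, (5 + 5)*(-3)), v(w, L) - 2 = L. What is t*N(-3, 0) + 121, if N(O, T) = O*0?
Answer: 121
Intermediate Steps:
N(O, T) = 0
v(w, L) = 2 + L
t = -28 (t = 2 + (5 + 5)*(-3) = 2 + 10*(-3) = 2 - 30 = -28)
t*N(-3, 0) + 121 = -28*0 + 121 = 0 + 121 = 121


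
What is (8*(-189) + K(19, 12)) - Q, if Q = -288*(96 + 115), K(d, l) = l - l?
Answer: 59256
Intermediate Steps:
K(d, l) = 0
Q = -60768 (Q = -288*211 = -60768)
(8*(-189) + K(19, 12)) - Q = (8*(-189) + 0) - 1*(-60768) = (-1512 + 0) + 60768 = -1512 + 60768 = 59256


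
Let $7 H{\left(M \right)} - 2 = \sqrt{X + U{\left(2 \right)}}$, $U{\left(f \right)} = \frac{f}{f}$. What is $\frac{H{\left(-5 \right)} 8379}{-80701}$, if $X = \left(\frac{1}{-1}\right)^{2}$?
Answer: $- \frac{2394}{80701} - \frac{1197 \sqrt{2}}{80701} \approx -0.050641$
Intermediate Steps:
$X = 1$ ($X = \left(-1\right)^{2} = 1$)
$U{\left(f \right)} = 1$
$H{\left(M \right)} = \frac{2}{7} + \frac{\sqrt{2}}{7}$ ($H{\left(M \right)} = \frac{2}{7} + \frac{\sqrt{1 + 1}}{7} = \frac{2}{7} + \frac{\sqrt{2}}{7}$)
$\frac{H{\left(-5 \right)} 8379}{-80701} = \frac{\left(\frac{2}{7} + \frac{\sqrt{2}}{7}\right) 8379}{-80701} = \left(2394 + 1197 \sqrt{2}\right) \left(- \frac{1}{80701}\right) = - \frac{2394}{80701} - \frac{1197 \sqrt{2}}{80701}$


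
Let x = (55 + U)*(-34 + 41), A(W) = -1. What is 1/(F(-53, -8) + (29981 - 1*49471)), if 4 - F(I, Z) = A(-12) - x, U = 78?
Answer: -1/18554 ≈ -5.3897e-5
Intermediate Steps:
x = 931 (x = (55 + 78)*(-34 + 41) = 133*7 = 931)
F(I, Z) = 936 (F(I, Z) = 4 - (-1 - 1*931) = 4 - (-1 - 931) = 4 - 1*(-932) = 4 + 932 = 936)
1/(F(-53, -8) + (29981 - 1*49471)) = 1/(936 + (29981 - 1*49471)) = 1/(936 + (29981 - 49471)) = 1/(936 - 19490) = 1/(-18554) = -1/18554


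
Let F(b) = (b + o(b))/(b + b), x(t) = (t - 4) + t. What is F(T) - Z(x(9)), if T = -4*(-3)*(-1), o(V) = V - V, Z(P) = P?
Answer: -27/2 ≈ -13.500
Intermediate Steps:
x(t) = -4 + 2*t (x(t) = (-4 + t) + t = -4 + 2*t)
o(V) = 0
T = -12 (T = 12*(-1) = -12)
F(b) = 1/2 (F(b) = (b + 0)/(b + b) = b/((2*b)) = b*(1/(2*b)) = 1/2)
F(T) - Z(x(9)) = 1/2 - (-4 + 2*9) = 1/2 - (-4 + 18) = 1/2 - 1*14 = 1/2 - 14 = -27/2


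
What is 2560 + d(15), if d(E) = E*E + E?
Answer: 2800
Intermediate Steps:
d(E) = E + E² (d(E) = E² + E = E + E²)
2560 + d(15) = 2560 + 15*(1 + 15) = 2560 + 15*16 = 2560 + 240 = 2800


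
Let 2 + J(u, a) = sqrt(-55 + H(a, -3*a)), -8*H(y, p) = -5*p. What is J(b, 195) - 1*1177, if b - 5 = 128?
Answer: -1179 + I*sqrt(6730)/4 ≈ -1179.0 + 20.509*I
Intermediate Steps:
b = 133 (b = 5 + 128 = 133)
H(y, p) = 5*p/8 (H(y, p) = -(-5)*p/8 = 5*p/8)
J(u, a) = -2 + sqrt(-55 - 15*a/8) (J(u, a) = -2 + sqrt(-55 + 5*(-3*a)/8) = -2 + sqrt(-55 - 15*a/8))
J(b, 195) - 1*1177 = (-2 + sqrt(-880 - 30*195)/4) - 1*1177 = (-2 + sqrt(-880 - 5850)/4) - 1177 = (-2 + sqrt(-6730)/4) - 1177 = (-2 + (I*sqrt(6730))/4) - 1177 = (-2 + I*sqrt(6730)/4) - 1177 = -1179 + I*sqrt(6730)/4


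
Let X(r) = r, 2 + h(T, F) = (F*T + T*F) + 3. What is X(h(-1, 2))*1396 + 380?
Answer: -3808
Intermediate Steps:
h(T, F) = 1 + 2*F*T (h(T, F) = -2 + ((F*T + T*F) + 3) = -2 + ((F*T + F*T) + 3) = -2 + (2*F*T + 3) = -2 + (3 + 2*F*T) = 1 + 2*F*T)
X(h(-1, 2))*1396 + 380 = (1 + 2*2*(-1))*1396 + 380 = (1 - 4)*1396 + 380 = -3*1396 + 380 = -4188 + 380 = -3808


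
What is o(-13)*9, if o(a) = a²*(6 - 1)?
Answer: 7605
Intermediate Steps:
o(a) = 5*a² (o(a) = a²*5 = 5*a²)
o(-13)*9 = (5*(-13)²)*9 = (5*169)*9 = 845*9 = 7605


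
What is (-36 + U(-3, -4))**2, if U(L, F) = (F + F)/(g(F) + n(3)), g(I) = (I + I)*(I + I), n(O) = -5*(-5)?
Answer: 10316944/7921 ≈ 1302.5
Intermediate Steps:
n(O) = 25
g(I) = 4*I**2 (g(I) = (2*I)*(2*I) = 4*I**2)
U(L, F) = 2*F/(25 + 4*F**2) (U(L, F) = (F + F)/(4*F**2 + 25) = (2*F)/(25 + 4*F**2) = 2*F/(25 + 4*F**2))
(-36 + U(-3, -4))**2 = (-36 + 2*(-4)/(25 + 4*(-4)**2))**2 = (-36 + 2*(-4)/(25 + 4*16))**2 = (-36 + 2*(-4)/(25 + 64))**2 = (-36 + 2*(-4)/89)**2 = (-36 + 2*(-4)*(1/89))**2 = (-36 - 8/89)**2 = (-3212/89)**2 = 10316944/7921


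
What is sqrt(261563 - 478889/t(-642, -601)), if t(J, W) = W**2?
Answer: sqrt(94476338274)/601 ≈ 511.43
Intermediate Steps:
sqrt(261563 - 478889/t(-642, -601)) = sqrt(261563 - 478889/((-601)**2)) = sqrt(261563 - 478889/361201) = sqrt(94476338274/361201) = sqrt(94476338274)/601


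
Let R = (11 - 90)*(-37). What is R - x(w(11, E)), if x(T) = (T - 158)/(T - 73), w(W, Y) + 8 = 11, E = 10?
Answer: 40891/14 ≈ 2920.8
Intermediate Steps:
w(W, Y) = 3 (w(W, Y) = -8 + 11 = 3)
x(T) = (-158 + T)/(-73 + T)
R = 2923 (R = -79*(-37) = 2923)
R - x(w(11, E)) = 2923 - (-158 + 3)/(-73 + 3) = 2923 - (-155)/(-70) = 2923 - (-1)*(-155)/70 = 2923 - 1*31/14 = 2923 - 31/14 = 40891/14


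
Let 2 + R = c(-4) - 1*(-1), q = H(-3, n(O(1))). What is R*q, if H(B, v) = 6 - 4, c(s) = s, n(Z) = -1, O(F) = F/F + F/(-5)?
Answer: -10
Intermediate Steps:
O(F) = 1 - F/5 (O(F) = 1 + F*(-1/5) = 1 - F/5)
H(B, v) = 2
q = 2
R = -5 (R = -2 + (-4 - 1*(-1)) = -2 + (-4 + 1) = -2 - 3 = -5)
R*q = -5*2 = -10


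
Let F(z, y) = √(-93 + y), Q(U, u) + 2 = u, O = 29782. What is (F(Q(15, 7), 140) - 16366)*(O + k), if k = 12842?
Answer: -697584384 + 42624*√47 ≈ -6.9729e+8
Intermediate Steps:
Q(U, u) = -2 + u
(F(Q(15, 7), 140) - 16366)*(O + k) = (√(-93 + 140) - 16366)*(29782 + 12842) = (√47 - 16366)*42624 = (-16366 + √47)*42624 = -697584384 + 42624*√47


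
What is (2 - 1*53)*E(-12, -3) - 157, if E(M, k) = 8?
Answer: -565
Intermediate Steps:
(2 - 1*53)*E(-12, -3) - 157 = (2 - 1*53)*8 - 157 = (2 - 53)*8 - 157 = -51*8 - 157 = -408 - 157 = -565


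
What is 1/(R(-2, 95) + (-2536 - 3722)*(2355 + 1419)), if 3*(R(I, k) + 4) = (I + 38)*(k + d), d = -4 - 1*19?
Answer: -1/23616832 ≈ -4.2343e-8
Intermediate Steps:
d = -23 (d = -4 - 19 = -23)
R(I, k) = -4 + (-23 + k)*(38 + I)/3 (R(I, k) = -4 + ((I + 38)*(k - 23))/3 = -4 + ((38 + I)*(-23 + k))/3 = -4 + ((-23 + k)*(38 + I))/3 = -4 + (-23 + k)*(38 + I)/3)
1/(R(-2, 95) + (-2536 - 3722)*(2355 + 1419)) = 1/((-886/3 - 23/3*(-2) + (38/3)*95 + (⅓)*(-2)*95) + (-2536 - 3722)*(2355 + 1419)) = 1/((-886/3 + 46/3 + 3610/3 - 190/3) - 6258*3774) = 1/(860 - 23617692) = 1/(-23616832) = -1/23616832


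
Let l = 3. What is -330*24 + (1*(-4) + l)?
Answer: -7921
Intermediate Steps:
-330*24 + (1*(-4) + l) = -330*24 + (1*(-4) + 3) = -7920 + (-4 + 3) = -7920 - 1 = -7921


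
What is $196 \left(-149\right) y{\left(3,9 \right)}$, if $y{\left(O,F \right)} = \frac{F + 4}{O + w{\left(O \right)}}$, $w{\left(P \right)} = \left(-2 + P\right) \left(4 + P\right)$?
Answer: $- \frac{189826}{5} \approx -37965.0$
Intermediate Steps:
$y{\left(O,F \right)} = \frac{4 + F}{-8 + O^{2} + 3 O}$ ($y{\left(O,F \right)} = \frac{F + 4}{O + \left(-8 + O^{2} + 2 O\right)} = \frac{4 + F}{-8 + O^{2} + 3 O}$)
$196 \left(-149\right) y{\left(3,9 \right)} = 196 \left(-149\right) \frac{4 + 9}{-8 + 3^{2} + 3 \cdot 3} = - 29204 \frac{1}{-8 + 9 + 9} \cdot 13 = - 29204 \cdot \frac{1}{10} \cdot 13 = \left(-29204\right) \frac{13}{10} = - \frac{189826}{5}$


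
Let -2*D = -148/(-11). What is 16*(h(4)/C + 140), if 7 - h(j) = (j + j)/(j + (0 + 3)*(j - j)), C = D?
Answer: 82440/37 ≈ 2228.1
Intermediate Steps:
D = -74/11 (D = -(-74)/(-11) = -(-74)*(-1)/11 = -1/2*148/11 = -74/11 ≈ -6.7273)
C = -74/11 ≈ -6.7273
h(j) = 5 (h(j) = 7 - (j + j)/(j + (0 + 3)*(j - j)) = 7 - 2*j/(j + 3*0) = 7 - 2*j/(j + 0) = 7 - 2*j/j = 7 - 1*2 = 7 - 2 = 5)
16*(h(4)/C + 140) = 16*(5/(-74/11) + 140) = 16*(5*(-11/74) + 140) = 16*(-55/74 + 140) = 16*(10305/74) = 82440/37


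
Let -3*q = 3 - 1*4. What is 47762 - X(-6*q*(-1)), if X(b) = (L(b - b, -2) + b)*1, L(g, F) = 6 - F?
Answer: 47752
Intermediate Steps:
q = 1/3 (q = -(3 - 1*4)/3 = -(3 - 4)/3 = -1/3*(-1) = 1/3 ≈ 0.33333)
X(b) = 8 + b (X(b) = ((6 - 1*(-2)) + b)*1 = ((6 + 2) + b)*1 = (8 + b)*1 = 8 + b)
47762 - X(-6*q*(-1)) = 47762 - (8 - 6*1/3*(-1)) = 47762 - (8 - 2*(-1)) = 47762 - (8 + 2) = 47762 - 1*10 = 47762 - 10 = 47752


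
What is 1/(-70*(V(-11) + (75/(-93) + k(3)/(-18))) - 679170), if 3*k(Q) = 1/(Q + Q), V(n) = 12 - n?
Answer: -5022/3418592575 ≈ -1.4690e-6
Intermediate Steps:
k(Q) = 1/(6*Q) (k(Q) = 1/(3*(Q + Q)) = 1/(3*((2*Q))) = (1/(2*Q))/3 = 1/(6*Q))
1/(-70*(V(-11) + (75/(-93) + k(3)/(-18))) - 679170) = 1/(-70*((12 - 1*(-11)) + (75/(-93) + ((⅙)/3)/(-18))) - 679170) = 1/(-70*((12 + 11) + (75*(-1/93) + ((⅙)*(⅓))*(-1/18))) - 679170) = 1/(-70*(23 + (-25/31 + (1/18)*(-1/18))) - 679170) = 1/(-70*(23 + (-25/31 - 1/324)) - 679170) = 1/(-70*(23 - 8131/10044) - 679170) = 1/(-70*222881/10044 - 679170) = 1/(-7800835/5022 - 679170) = 1/(-3418592575/5022) = -5022/3418592575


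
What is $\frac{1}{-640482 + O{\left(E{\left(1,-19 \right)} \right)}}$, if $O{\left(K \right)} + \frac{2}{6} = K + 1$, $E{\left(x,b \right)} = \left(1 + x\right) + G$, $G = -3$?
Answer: $- \frac{3}{1921447} \approx -1.5613 \cdot 10^{-6}$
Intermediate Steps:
$E{\left(x,b \right)} = -2 + x$ ($E{\left(x,b \right)} = \left(1 + x\right) - 3 = -2 + x$)
$O{\left(K \right)} = \frac{2}{3} + K$ ($O{\left(K \right)} = - \frac{1}{3} + \left(K + 1\right) = - \frac{1}{3} + \left(1 + K\right) = \frac{2}{3} + K$)
$\frac{1}{-640482 + O{\left(E{\left(1,-19 \right)} \right)}} = \frac{1}{-640482 + \left(\frac{2}{3} + \left(-2 + 1\right)\right)} = \frac{1}{-640482 + \left(\frac{2}{3} - 1\right)} = \frac{1}{-640482 - \frac{1}{3}} = \frac{1}{- \frac{1921447}{3}} = - \frac{3}{1921447}$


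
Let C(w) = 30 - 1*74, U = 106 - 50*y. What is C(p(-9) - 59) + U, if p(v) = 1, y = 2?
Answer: -38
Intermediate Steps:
U = 6 (U = 106 - 50*2 = 106 - 100 = 6)
C(w) = -44 (C(w) = 30 - 74 = -44)
C(p(-9) - 59) + U = -44 + 6 = -38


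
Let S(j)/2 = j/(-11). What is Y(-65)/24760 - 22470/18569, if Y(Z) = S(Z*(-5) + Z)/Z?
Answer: -764972581/632181605 ≈ -1.2101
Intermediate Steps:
S(j) = -2*j/11 (S(j) = 2*(j/(-11)) = 2*(j*(-1/11)) = 2*(-j/11) = -2*j/11)
Y(Z) = 8/11 (Y(Z) = (-2*(Z*(-5) + Z)/11)/Z = (-2*(-5*Z + Z)/11)/Z = (-(-8)*Z/11)/Z = (8*Z/11)/Z = 8/11)
Y(-65)/24760 - 22470/18569 = (8/11)/24760 - 22470/18569 = (8/11)*(1/24760) - 22470*1/18569 = 1/34045 - 22470/18569 = -764972581/632181605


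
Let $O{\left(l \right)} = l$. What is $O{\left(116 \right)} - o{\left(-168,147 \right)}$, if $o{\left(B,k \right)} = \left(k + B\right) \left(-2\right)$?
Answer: $74$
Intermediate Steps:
$o{\left(B,k \right)} = - 2 B - 2 k$ ($o{\left(B,k \right)} = \left(B + k\right) \left(-2\right) = - 2 B - 2 k$)
$O{\left(116 \right)} - o{\left(-168,147 \right)} = 116 - \left(\left(-2\right) \left(-168\right) - 294\right) = 116 - \left(336 - 294\right) = 116 - 42 = 74$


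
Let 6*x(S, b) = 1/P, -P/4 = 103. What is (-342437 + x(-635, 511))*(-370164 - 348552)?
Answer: 50699679943645/206 ≈ 2.4611e+11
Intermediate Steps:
P = -412 (P = -4*103 = -412)
x(S, b) = -1/2472 (x(S, b) = (1/6)/(-412) = (1/6)*(-1/412) = -1/2472)
(-342437 + x(-635, 511))*(-370164 - 348552) = (-342437 - 1/2472)*(-370164 - 348552) = -846504265/2472*(-718716) = 50699679943645/206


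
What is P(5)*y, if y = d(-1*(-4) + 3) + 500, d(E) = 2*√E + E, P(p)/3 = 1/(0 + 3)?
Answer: 507 + 2*√7 ≈ 512.29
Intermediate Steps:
P(p) = 1 (P(p) = 3/(0 + 3) = 3/3 = 3*(⅓) = 1)
d(E) = E + 2*√E
y = 507 + 2*√7 (y = ((-1*(-4) + 3) + 2*√(-1*(-4) + 3)) + 500 = ((4 + 3) + 2*√(4 + 3)) + 500 = (7 + 2*√7) + 500 = 507 + 2*√7 ≈ 512.29)
P(5)*y = 1*(507 + 2*√7) = 507 + 2*√7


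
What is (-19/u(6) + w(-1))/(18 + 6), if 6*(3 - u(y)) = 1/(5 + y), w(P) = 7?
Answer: 125/4728 ≈ 0.026438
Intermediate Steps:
u(y) = 3 - 1/(6*(5 + y))
(-19/u(6) + w(-1))/(18 + 6) = (-19*6*(5 + 6)/(89 + 18*6) + 7)/(18 + 6) = (-19*66/(89 + 108) + 7)/24 = (-19/((1/6)*(1/11)*197) + 7)/24 = (-19/197/66 + 7)/24 = (-19*66/197 + 7)/24 = (-1254/197 + 7)/24 = (1/24)*(125/197) = 125/4728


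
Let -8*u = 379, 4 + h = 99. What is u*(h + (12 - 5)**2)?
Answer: -6822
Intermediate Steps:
h = 95 (h = -4 + 99 = 95)
u = -379/8 (u = -1/8*379 = -379/8 ≈ -47.375)
u*(h + (12 - 5)**2) = -379*(95 + (12 - 5)**2)/8 = -379*(95 + 7**2)/8 = -379*(95 + 49)/8 = -379/8*144 = -6822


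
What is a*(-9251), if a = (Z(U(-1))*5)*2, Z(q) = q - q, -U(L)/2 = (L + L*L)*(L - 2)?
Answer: 0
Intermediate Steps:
U(L) = -2*(-2 + L)*(L + L²) (U(L) = -2*(L + L*L)*(L - 2) = -2*(L + L²)*(-2 + L) = -2*(-2 + L)*(L + L²))
Z(q) = 0
a = 0 (a = (0*5)*2 = 0*2 = 0)
a*(-9251) = 0*(-9251) = 0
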